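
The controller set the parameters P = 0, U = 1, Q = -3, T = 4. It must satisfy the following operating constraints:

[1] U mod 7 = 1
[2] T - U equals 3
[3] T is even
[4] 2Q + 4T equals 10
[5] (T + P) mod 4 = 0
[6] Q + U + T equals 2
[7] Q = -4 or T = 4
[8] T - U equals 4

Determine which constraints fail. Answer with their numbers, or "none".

Constraint 8 does not hold.

[1] 1 mod 7 = 1 — holds.
[2] T - U = 4 - 1 = 3 — holds.
[3] T = 4 is even — holds.
[4] 2Q + 4T = 2(-3) + 4(4) = 10 — holds.
[5] T + P = 4; 4 mod 4 = 0 — holds.
[6] Q + U + T = -3 + 1 + 4 = 2 — holds.
[7] Q = -3 ≠ -4, but T = 4 = 4 (second disjunct) — holds.
[8] T - U = 4 - 1 = 3, not 4 — does not hold.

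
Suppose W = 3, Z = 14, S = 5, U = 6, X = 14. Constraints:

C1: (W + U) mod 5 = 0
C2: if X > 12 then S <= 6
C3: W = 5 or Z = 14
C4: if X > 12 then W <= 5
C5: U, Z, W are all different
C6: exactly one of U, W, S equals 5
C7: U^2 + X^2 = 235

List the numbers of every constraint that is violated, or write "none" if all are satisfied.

C1: W + U = 9; 9 mod 5 = 4, not 0 — does not hold.
C2: X = 14 > 12, so we need S ≤ 6; S = 5 ≤ 6 — holds.
C3: W = 3 ≠ 5, but Z = 14 = 14 (second disjunct) — holds.
C4: X = 14 > 12, so we need W ≤ 5; W = 3 ≤ 5 — holds.
C5: values 6, 14, 3 are pairwise distinct — holds.
C6: U=6, W=3, S=5; 1 of them equals 5 — holds.
C7: U^2 + X^2 = 6^2 + 14^2 = 36 + 196 = 232, not 235 — does not hold.

No — constraints 1, 7 are not satisfied.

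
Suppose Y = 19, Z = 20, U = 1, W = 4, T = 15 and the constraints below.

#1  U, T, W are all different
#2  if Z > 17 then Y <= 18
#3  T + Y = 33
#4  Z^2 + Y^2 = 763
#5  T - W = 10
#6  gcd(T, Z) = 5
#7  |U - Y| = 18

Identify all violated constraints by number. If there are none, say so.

Violated: 2, 3, 4, 5.

#1 values 1, 15, 4 are pairwise distinct — holds.
#2 Z = 20 > 17, so we need Y ≤ 18; but Y = 19 > 18 — does not hold.
#3 T + Y = 15 + 19 = 34, not 33 — does not hold.
#4 Z^2 + Y^2 = 20^2 + 19^2 = 400 + 361 = 761, not 763 — does not hold.
#5 T - W = 15 - 4 = 11, not 10 — does not hold.
#6 gcd(15, 20) = 5 — holds.
#7 |1 - 19| = 18 — holds.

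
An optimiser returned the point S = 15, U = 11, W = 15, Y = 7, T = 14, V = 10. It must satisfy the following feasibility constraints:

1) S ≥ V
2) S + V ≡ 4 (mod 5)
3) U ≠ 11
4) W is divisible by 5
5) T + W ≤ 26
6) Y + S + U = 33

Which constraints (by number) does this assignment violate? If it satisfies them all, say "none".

Constraints 2, 3, 5 do not hold.

1) S = 15, V = 10; 15 ≥ 10  holds
2) S + V = 25; 25 mod 5 = 0, not 4  fails
3) U = 11, but 11 is required to differ  fails
4) 15 / 5 = 3, so 5 divides 15  holds
5) T + W = 14 + 15 = 29; 29 > 26, bound 26 not met  fails
6) Y + S + U = 7 + 15 + 11 = 33  holds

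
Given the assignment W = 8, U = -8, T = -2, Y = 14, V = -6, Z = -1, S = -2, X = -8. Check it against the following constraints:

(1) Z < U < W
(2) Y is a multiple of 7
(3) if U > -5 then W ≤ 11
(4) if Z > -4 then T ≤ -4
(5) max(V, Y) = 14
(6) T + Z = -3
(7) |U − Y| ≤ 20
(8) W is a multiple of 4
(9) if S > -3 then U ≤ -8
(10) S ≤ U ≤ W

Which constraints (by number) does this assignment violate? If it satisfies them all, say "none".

(1) values -1, -8, 8; Z = -1 is not < U = -8  ✗
(2) 14 / 7 = 2, so 7 divides 14  ✓
(3) U = -8, not > -5; antecedent false, conditional vacuously true  ✓
(4) Z = -1 > -4, so we need T ≤ -4; but T = -2 > -4  ✗
(5) max(-6, 14) = 14  ✓
(6) T + Z = -2 + (-1) = -3  ✓
(7) |-8 − 14| = 22; 22 > 20, exceeds bound 20  ✗
(8) 8 / 4 = 2, so 4 divides 8  ✓
(9) S = -2 > -3, so we need U ≤ -8; U = -8 ≤ -8  ✓
(10) values -2, -8, 8; S = -2 is not ≤ U = -8  ✗

Constraints 1, 4, 7, and 10 are violated.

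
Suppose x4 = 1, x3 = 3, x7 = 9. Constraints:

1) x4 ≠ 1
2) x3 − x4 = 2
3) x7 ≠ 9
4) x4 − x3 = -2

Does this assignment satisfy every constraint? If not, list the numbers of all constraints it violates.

Violated: 1, 3.

1) x4 = 1, but 1 is required to differ — fails.
2) x3 − x4 = 3 − 1 = 2 — holds.
3) x7 = 9, but 9 is required to differ — fails.
4) x4 − x3 = 1 − 3 = -2 — holds.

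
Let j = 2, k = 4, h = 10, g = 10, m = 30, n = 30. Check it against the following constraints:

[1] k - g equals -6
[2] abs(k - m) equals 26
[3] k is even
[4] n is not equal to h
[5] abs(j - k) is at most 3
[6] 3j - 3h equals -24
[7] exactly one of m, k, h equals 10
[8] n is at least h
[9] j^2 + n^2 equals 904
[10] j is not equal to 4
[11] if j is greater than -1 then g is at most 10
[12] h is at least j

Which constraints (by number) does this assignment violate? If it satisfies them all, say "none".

[1] k - g = 4 - 10 = -6 — holds.
[2] abs(4 - 30) = 26 — holds.
[3] k = 4 is even — holds.
[4] n = 30, h = 10; distinct — holds.
[5] abs(2 - 4) = 2; 2 ≤ 3 — holds.
[6] 3j - 3h = 3(2) - 3(10) = -24 — holds.
[7] m=30, k=4, h=10; 1 of them equals 10 — holds.
[8] n = 30, h = 10; 30 ≥ 10 — holds.
[9] j^2 + n^2 = 2^2 + 30^2 = 4 + 900 = 904 — holds.
[10] j = 2, and 2 ≠ 4 — holds.
[11] j = 2 > -1, so we need g ≤ 10; g = 10 ≤ 10 — holds.
[12] h = 10, j = 2; 10 ≥ 2 — holds.

The assignment satisfies every constraint.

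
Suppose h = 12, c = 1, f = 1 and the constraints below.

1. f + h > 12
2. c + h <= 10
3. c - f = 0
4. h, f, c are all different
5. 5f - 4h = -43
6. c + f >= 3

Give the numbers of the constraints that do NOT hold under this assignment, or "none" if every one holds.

1. f + h = 1 + 12 = 13; 13 > 12 — satisfied.
2. c + h = 1 + 12 = 13; 13 > 10, bound 10 not met — violated.
3. c - f = 1 - 1 = 0 — satisfied.
4. f = c = 1, not all different — violated.
5. 5f - 4h = 5(1) - 4(12) = -43 — satisfied.
6. c + f = 1 + 1 = 2; 2 < 3, bound 3 not met — violated.

No — constraints 2, 4, 6 are not satisfied.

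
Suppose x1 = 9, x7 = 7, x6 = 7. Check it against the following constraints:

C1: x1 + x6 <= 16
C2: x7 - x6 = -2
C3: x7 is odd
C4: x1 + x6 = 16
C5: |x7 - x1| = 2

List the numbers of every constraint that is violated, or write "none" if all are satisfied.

C1: x1 + x6 = 9 + 7 = 16; 16 ≤ 16 — holds.
C2: x7 - x6 = 7 - 7 = 0, not -2 — does not hold.
C3: x7 = 7 is odd — holds.
C4: x1 + x6 = 9 + 7 = 16 — holds.
C5: |7 - 9| = 2 — holds.

Constraint 2 is violated.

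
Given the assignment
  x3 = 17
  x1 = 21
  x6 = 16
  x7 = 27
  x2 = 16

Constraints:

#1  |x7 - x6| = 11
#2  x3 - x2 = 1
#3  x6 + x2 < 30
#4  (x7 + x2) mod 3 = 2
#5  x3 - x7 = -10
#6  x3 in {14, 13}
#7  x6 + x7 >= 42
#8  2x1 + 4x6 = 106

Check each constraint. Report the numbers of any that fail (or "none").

#1 |27 - 16| = 11 — holds.
#2 x3 - x2 = 17 - 16 = 1 — holds.
#3 x6 + x2 = 16 + 16 = 32; 32 ≥ 30, bound 30 not met — fails.
#4 x7 + x2 = 43; 43 mod 3 = 1, not 2 — fails.
#5 x3 - x7 = 17 - 27 = -10 — holds.
#6 x3 = 17 is not in {14, 13} — fails.
#7 x6 + x7 = 16 + 27 = 43; 43 ≥ 42 — holds.
#8 2x1 + 4x6 = 2(21) + 4(16) = 106 — holds.

Violated: 3, 4, and 6.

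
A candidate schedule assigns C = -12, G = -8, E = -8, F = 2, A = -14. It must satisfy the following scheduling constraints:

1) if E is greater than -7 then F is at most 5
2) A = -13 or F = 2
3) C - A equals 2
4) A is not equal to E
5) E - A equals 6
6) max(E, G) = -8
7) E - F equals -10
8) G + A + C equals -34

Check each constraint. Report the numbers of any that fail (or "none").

1) E = -8, not > -7; antecedent false, conditional vacuously true  true
2) A = -14 ≠ -13, but F = 2 = 2 (second disjunct)  true
3) C - A = -12 - (-14) = 2  true
4) A = -14, E = -8; distinct  true
5) E - A = -8 - (-14) = 6  true
6) max(-8, -8) = -8  true
7) E - F = -8 - 2 = -10  true
8) G + A + C = -8 + (-14) + (-12) = -34  true

The assignment satisfies every constraint.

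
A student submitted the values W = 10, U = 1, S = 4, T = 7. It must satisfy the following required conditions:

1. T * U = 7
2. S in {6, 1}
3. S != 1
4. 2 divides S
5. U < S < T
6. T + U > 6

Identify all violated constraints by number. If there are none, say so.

Violated: 2.

1. T * U = 7 * 1 = 7 — OK.
2. S = 4 is not in {6, 1} — violated.
3. S = 4, and 4 ≠ 1 — OK.
4. 4 / 2 = 2, so 2 divides 4 — OK.
5. values 1 < 4 < 7 — OK.
6. T + U = 7 + 1 = 8; 8 > 6 — OK.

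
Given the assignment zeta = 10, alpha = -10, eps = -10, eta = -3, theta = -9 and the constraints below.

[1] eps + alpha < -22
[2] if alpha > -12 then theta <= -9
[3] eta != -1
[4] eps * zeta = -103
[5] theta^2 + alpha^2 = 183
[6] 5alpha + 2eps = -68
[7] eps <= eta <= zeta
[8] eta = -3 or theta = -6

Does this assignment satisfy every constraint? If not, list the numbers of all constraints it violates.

Violated: 1, 4, 5, 6.

[1] eps + alpha = -10 + (-10) = -20; -20 ≥ -22, bound -22 not met — violated.
[2] alpha = -10 > -12, so we need theta ≤ -9; theta = -9 ≤ -9 — satisfied.
[3] eta = -3, and -3 ≠ -1 — satisfied.
[4] eps * zeta = -10 * 10 = -100, not -103 — violated.
[5] theta^2 + alpha^2 = (-9)^2 + (-10)^2 = 81 + 100 = 181, not 183 — violated.
[6] 5alpha + 2eps = 5(-10) + 2(-10) = -70, not -68 — violated.
[7] values -10 <= -3 <= 10 — satisfied.
[8] eta = -3 = -3 (first disjunct) — satisfied.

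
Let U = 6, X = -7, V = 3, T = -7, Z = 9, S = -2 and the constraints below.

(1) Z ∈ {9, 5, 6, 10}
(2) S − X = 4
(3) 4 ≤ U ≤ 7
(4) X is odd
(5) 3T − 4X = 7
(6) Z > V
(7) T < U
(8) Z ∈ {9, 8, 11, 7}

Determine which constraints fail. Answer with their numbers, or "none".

Violated: 2.

(1) Z = 9 is in {9, 5, 6, 10} — OK.
(2) S − X = -2 − (-7) = 5, not 4 — violated.
(3) U = 6 lies in [4, 7] — OK.
(4) X = -7 is odd — OK.
(5) 3T − 4X = 3(-7) − 4(-7) = 7 — OK.
(6) Z = 9, V = 3; 9 > 3 — OK.
(7) T = -7, U = 6; -7 < 6 — OK.
(8) Z = 9 is in {9, 8, 11, 7} — OK.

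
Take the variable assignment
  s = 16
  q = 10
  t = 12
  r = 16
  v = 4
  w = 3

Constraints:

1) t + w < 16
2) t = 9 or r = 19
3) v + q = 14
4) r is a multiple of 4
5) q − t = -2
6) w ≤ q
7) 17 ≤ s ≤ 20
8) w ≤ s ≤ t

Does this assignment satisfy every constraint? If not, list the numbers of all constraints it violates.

1) t + w = 12 + 3 = 15; 15 < 16  yes
2) t = 12 ≠ 9 and r = 16 ≠ 19; both disjuncts false  no
3) v + q = 4 + 10 = 14  yes
4) 16 / 4 = 4, so 4 divides 16  yes
5) q − t = 10 − 12 = -2  yes
6) w = 3, q = 10; 3 ≤ 10  yes
7) s = 16 is outside [17, 20]  no
8) values 3, 16, 12; s = 16 is not ≤ t = 12  no

Constraints 2, 7, 8 do not hold.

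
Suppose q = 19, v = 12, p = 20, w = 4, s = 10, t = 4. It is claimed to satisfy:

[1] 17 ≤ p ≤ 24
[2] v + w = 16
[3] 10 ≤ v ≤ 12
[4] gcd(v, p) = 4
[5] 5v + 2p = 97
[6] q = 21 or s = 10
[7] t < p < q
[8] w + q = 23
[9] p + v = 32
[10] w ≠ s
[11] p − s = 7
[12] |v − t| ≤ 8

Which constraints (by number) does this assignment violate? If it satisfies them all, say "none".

[1] p = 20 lies in [17, 24]  OK
[2] v + w = 12 + 4 = 16  OK
[3] v = 12 lies in [10, 12]  OK
[4] gcd(12, 20) = 4  OK
[5] 5v + 2p = 5(12) + 2(20) = 100, not 97  FAIL
[6] q = 19 ≠ 21, but s = 10 = 10 (second disjunct)  OK
[7] values 4, 20, 19; p = 20 is not < q = 19  FAIL
[8] w + q = 4 + 19 = 23  OK
[9] p + v = 20 + 12 = 32  OK
[10] w = 4, s = 10; distinct  OK
[11] p − s = 20 − 10 = 10, not 7  FAIL
[12] |12 − 4| = 8; 8 ≤ 8  OK

No — constraints 5, 7, 11 are not satisfied.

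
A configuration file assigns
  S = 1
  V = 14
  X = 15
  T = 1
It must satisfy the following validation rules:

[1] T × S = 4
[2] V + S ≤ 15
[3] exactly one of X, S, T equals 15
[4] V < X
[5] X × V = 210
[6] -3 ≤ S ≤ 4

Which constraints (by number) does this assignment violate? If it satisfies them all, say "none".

[1] T × S = 1 × 1 = 1, not 4  ✘
[2] V + S = 14 + 1 = 15; 15 ≤ 15  ✔
[3] X=15, S=1, T=1; 1 of them equals 15  ✔
[4] V = 14, X = 15; 14 < 15  ✔
[5] X × V = 15 × 14 = 210  ✔
[6] S = 1 lies in [-3, 4]  ✔

Constraint 1 does not hold.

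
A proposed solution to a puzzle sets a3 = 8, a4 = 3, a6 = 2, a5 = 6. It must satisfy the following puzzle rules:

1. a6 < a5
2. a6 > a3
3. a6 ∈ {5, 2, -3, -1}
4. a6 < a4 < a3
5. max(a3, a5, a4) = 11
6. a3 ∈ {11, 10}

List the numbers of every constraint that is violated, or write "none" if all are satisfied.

1. a6 = 2, a5 = 6; 2 < 6 — holds.
2. a6 = 2, a3 = 8; 2 ≤ 8 (want >) — does not hold.
3. a6 = 2 is in {5, 2, -3, -1} — holds.
4. values 2 < 3 < 8 — holds.
5. max(8, 6, 3) = 8, not 11 — does not hold.
6. a3 = 8 is not in {11, 10} — does not hold.

Constraints 2, 5, 6 do not hold.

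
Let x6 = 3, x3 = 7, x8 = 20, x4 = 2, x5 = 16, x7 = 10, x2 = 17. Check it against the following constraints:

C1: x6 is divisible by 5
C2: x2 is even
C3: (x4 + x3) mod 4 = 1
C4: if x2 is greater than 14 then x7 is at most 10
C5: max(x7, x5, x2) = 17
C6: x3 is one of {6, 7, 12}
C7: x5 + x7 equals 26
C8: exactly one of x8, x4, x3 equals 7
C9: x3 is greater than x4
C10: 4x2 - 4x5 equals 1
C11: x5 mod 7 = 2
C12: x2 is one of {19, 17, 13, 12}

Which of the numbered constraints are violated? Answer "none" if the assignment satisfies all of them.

Violated: 1, 2, 10.

C1: 3 = 5*0 + 3, so 5 does not divide 3  no
C2: x2 = 17 is odd  no
C3: x4 + x3 = 9; 9 mod 4 = 1  yes
C4: x2 = 17 > 14, so we need x7 ≤ 10; x7 = 10 ≤ 10  yes
C5: max(10, 16, 17) = 17  yes
C6: x3 = 7 is in {6, 7, 12}  yes
C7: x5 + x7 = 16 + 10 = 26  yes
C8: x8=20, x4=2, x3=7; 1 of them equals 7  yes
C9: x3 = 7, x4 = 2; 7 > 2  yes
C10: 4x2 - 4x5 = 4(17) - 4(16) = 4, not 1  no
C11: 16 mod 7 = 2  yes
C12: x2 = 17 is in {19, 17, 13, 12}  yes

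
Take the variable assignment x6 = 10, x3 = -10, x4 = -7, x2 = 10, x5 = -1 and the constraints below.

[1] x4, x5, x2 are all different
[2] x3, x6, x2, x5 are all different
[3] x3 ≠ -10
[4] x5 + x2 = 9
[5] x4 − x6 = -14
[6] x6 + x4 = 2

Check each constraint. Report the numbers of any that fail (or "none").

No — constraints 2, 3, 5, 6 are not satisfied.

[1] values -7, -1, 10 are pairwise distinct — holds.
[2] x6 = x2 = 10, not all different — does not hold.
[3] x3 = -10, but -10 is required to differ — does not hold.
[4] x5 + x2 = -1 + 10 = 9 — holds.
[5] x4 − x6 = -7 − 10 = -17, not -14 — does not hold.
[6] x6 + x4 = 10 + (-7) = 3, not 2 — does not hold.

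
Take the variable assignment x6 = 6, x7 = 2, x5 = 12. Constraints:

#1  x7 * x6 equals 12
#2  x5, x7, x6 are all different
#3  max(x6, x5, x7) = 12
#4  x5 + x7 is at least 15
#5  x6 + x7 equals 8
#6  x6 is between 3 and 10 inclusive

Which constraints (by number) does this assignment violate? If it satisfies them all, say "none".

#1 x7 * x6 = 2 * 6 = 12 — OK.
#2 values 12, 2, 6 are pairwise distinct — OK.
#3 max(6, 12, 2) = 12 — OK.
#4 x5 + x7 = 12 + 2 = 14; 14 < 15, bound 15 not met — violated.
#5 x6 + x7 = 6 + 2 = 8 — OK.
#6 x6 = 6 lies in [3, 10] — OK.

The assignment fails constraint 4.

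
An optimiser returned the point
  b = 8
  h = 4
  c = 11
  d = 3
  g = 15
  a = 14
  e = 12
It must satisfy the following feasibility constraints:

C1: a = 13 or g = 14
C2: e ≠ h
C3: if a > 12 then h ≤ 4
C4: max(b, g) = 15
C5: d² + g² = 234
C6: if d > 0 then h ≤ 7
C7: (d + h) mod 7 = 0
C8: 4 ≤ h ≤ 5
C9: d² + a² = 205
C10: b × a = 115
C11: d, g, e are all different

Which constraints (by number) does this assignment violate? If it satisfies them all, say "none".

Constraints 1 and 10 are violated.

C1: a = 14 ≠ 13 and g = 15 ≠ 14; both disjuncts false  FAIL
C2: e = 12, h = 4; distinct  OK
C3: a = 14 > 12, so we need h ≤ 4; h = 4 ≤ 4  OK
C4: max(8, 15) = 15  OK
C5: d² + g² = 3² + 15² = 9 + 225 = 234  OK
C6: d = 3 > 0, so we need h ≤ 7; h = 4 ≤ 7  OK
C7: d + h = 7; 7 mod 7 = 0  OK
C8: h = 4 lies in [4, 5]  OK
C9: d² + a² = 3² + 14² = 9 + 196 = 205  OK
C10: b × a = 8 × 14 = 112, not 115  FAIL
C11: values 3, 15, 12 are pairwise distinct  OK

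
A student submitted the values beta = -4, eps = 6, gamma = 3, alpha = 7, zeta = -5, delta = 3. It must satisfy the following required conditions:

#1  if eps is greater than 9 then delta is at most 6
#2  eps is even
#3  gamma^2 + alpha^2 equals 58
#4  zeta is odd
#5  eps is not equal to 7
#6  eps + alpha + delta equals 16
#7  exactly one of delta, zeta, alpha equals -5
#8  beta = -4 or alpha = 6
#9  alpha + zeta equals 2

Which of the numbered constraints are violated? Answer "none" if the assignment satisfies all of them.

All constraints are satisfied.

#1 eps = 6, not > 9; antecedent false, conditional vacuously true  ✓
#2 eps = 6 is even  ✓
#3 gamma^2 + alpha^2 = 3^2 + 7^2 = 9 + 49 = 58  ✓
#4 zeta = -5 is odd  ✓
#5 eps = 6, and 6 ≠ 7  ✓
#6 eps + alpha + delta = 6 + 7 + 3 = 16  ✓
#7 delta=3, zeta=-5, alpha=7; 1 of them equals -5  ✓
#8 beta = -4 = -4 (first disjunct)  ✓
#9 alpha + zeta = 7 + (-5) = 2  ✓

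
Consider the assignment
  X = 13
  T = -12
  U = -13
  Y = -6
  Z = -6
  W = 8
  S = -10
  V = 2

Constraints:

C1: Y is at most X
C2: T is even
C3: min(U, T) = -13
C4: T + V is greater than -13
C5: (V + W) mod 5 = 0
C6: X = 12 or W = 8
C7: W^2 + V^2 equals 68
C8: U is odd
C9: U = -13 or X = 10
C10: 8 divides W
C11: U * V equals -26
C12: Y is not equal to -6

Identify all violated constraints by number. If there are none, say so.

C1: Y = -6, X = 13; -6 ≤ 13  true
C2: T = -12 is even  true
C3: min(-13, -12) = -13  true
C4: T + V = -12 + 2 = -10; -10 > -13  true
C5: V + W = 10; 10 mod 5 = 0  true
C6: X = 13 ≠ 12, but W = 8 = 8 (second disjunct)  true
C7: W^2 + V^2 = 8^2 + 2^2 = 64 + 4 = 68  true
C8: U = -13 is odd  true
C9: U = -13 = -13 (first disjunct)  true
C10: 8 / 8 = 1, so 8 divides 8  true
C11: U * V = -13 * 2 = -26  true
C12: Y = -6, but -6 is required to differ  false

Constraint 12 is violated.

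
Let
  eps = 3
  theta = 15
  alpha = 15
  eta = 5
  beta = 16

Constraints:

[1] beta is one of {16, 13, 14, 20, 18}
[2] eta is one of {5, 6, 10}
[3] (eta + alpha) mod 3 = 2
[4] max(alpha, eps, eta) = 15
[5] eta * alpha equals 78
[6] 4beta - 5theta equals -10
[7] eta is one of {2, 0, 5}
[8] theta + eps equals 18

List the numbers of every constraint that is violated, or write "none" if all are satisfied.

[1] beta = 16 is in {16, 13, 14, 20, 18} — OK.
[2] eta = 5 is in {5, 6, 10} — OK.
[3] eta + alpha = 20; 20 mod 3 = 2 — OK.
[4] max(15, 3, 5) = 15 — OK.
[5] eta * alpha = 5 * 15 = 75, not 78 — violated.
[6] 4beta - 5theta = 4(16) - 5(15) = -11, not -10 — violated.
[7] eta = 5 is in {2, 0, 5} — OK.
[8] theta + eps = 15 + 3 = 18 — OK.

No — constraints 5 and 6 are not satisfied.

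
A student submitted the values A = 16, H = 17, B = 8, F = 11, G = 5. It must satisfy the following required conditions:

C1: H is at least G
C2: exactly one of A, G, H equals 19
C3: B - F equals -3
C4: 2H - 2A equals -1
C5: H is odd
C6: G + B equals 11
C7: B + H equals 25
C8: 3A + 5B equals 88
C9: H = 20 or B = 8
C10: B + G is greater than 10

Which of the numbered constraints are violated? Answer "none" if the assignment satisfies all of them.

The assignment fails constraints 2, 4, 6.

C1: H = 17, G = 5; 17 ≥ 5  true
C2: A=16, G=5, H=17; 0 of them equal 19, not exactly one  false
C3: B - F = 8 - 11 = -3  true
C4: 2H - 2A = 2(17) - 2(16) = 2, not -1  false
C5: H = 17 is odd  true
C6: G + B = 5 + 8 = 13, not 11  false
C7: B + H = 8 + 17 = 25  true
C8: 3A + 5B = 3(16) + 5(8) = 88  true
C9: H = 17 ≠ 20, but B = 8 = 8 (second disjunct)  true
C10: B + G = 8 + 5 = 13; 13 > 10  true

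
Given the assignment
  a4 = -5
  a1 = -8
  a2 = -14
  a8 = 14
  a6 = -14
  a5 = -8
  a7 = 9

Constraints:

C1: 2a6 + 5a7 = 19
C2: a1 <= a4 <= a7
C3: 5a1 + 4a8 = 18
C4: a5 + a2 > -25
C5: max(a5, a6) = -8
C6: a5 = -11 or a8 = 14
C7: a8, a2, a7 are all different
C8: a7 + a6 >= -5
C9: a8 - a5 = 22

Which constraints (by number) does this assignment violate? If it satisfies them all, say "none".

Constraints 1 and 3 do not hold.

C1: 2a6 + 5a7 = 2(-14) + 5(9) = 17, not 19  false
C2: values -8 <= -5 <= 9  true
C3: 5a1 + 4a8 = 5(-8) + 4(14) = 16, not 18  false
C4: a5 + a2 = -8 + (-14) = -22; -22 > -25  true
C5: max(-8, -14) = -8  true
C6: a5 = -8 ≠ -11, but a8 = 14 = 14 (second disjunct)  true
C7: values 14, -14, 9 are pairwise distinct  true
C8: a7 + a6 = 9 + (-14) = -5; -5 ≥ -5  true
C9: a8 - a5 = 14 - (-8) = 22  true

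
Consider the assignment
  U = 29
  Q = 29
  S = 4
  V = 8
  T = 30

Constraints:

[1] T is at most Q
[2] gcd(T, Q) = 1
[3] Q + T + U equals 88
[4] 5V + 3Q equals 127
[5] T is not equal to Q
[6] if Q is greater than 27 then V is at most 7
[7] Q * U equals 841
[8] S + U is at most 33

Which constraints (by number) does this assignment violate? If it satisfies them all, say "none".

[1] T = 30, Q = 29; 30 > 29 (want ≤) — violated.
[2] gcd(30, 29) = 1 — OK.
[3] Q + T + U = 29 + 30 + 29 = 88 — OK.
[4] 5V + 3Q = 5(8) + 3(29) = 127 — OK.
[5] T = 30, Q = 29; distinct — OK.
[6] Q = 29 > 27, so we need V ≤ 7; but V = 8 > 7 — violated.
[7] Q * U = 29 * 29 = 841 — OK.
[8] S + U = 4 + 29 = 33; 33 ≤ 33 — OK.

Violated: 1 and 6.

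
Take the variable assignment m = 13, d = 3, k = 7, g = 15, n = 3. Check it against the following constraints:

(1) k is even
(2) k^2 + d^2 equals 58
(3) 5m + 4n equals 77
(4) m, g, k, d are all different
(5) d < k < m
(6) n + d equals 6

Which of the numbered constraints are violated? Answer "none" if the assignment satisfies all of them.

(1) k = 7 is odd  false
(2) k^2 + d^2 = 7^2 + 3^2 = 49 + 9 = 58  true
(3) 5m + 4n = 5(13) + 4(3) = 77  true
(4) values 13, 15, 7, 3 are pairwise distinct  true
(5) values 3 < 7 < 13  true
(6) n + d = 3 + 3 = 6  true

Violated: 1.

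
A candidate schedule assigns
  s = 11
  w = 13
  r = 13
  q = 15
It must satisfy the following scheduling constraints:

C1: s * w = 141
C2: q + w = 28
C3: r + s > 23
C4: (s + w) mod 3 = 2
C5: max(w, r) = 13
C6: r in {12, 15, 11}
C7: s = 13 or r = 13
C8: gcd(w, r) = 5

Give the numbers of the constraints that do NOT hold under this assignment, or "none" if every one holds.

C1: s * w = 11 * 13 = 143, not 141  ✗
C2: q + w = 15 + 13 = 28  ✓
C3: r + s = 13 + 11 = 24; 24 > 23  ✓
C4: s + w = 24; 24 mod 3 = 0, not 2  ✗
C5: max(13, 13) = 13  ✓
C6: r = 13 is not in {12, 15, 11}  ✗
C7: s = 11 ≠ 13, but r = 13 = 13 (second disjunct)  ✓
C8: gcd(13, 13) = 13, not 5  ✗

Violated: 1, 4, 6, and 8.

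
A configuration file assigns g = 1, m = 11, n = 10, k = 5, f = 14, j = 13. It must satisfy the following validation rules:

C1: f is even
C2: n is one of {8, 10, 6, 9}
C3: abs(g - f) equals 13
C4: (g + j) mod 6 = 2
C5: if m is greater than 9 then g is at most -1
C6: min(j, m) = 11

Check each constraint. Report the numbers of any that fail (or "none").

The assignment fails constraint 5.

C1: f = 14 is even  ✔
C2: n = 10 is in {8, 10, 6, 9}  ✔
C3: abs(1 - 14) = 13  ✔
C4: g + j = 14; 14 mod 6 = 2  ✔
C5: m = 11 > 9, so we need g ≤ -1; but g = 1 > -1  ✘
C6: min(13, 11) = 11  ✔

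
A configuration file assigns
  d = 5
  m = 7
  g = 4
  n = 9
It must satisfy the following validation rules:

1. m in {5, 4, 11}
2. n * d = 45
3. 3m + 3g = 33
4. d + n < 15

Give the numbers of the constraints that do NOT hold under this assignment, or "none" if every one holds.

1. m = 7 is not in {5, 4, 11} — fails.
2. n * d = 9 * 5 = 45 — holds.
3. 3m + 3g = 3(7) + 3(4) = 33 — holds.
4. d + n = 5 + 9 = 14; 14 < 15 — holds.

The assignment fails constraint 1.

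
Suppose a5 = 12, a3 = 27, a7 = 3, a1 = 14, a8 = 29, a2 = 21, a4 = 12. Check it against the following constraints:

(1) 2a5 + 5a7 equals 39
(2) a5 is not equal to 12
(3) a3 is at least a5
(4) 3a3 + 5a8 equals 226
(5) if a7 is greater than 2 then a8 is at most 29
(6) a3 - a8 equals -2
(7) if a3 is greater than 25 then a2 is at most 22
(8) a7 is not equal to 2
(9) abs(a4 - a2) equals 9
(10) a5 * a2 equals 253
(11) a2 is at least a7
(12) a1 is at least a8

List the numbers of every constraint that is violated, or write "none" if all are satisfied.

Constraints 2, 10, 12 do not hold.

(1) 2a5 + 5a7 = 2(12) + 5(3) = 39  ✔
(2) a5 = 12, but 12 is required to differ  ✘
(3) a3 = 27, a5 = 12; 27 ≥ 12  ✔
(4) 3a3 + 5a8 = 3(27) + 5(29) = 226  ✔
(5) a7 = 3 > 2, so we need a8 ≤ 29; a8 = 29 ≤ 29  ✔
(6) a3 - a8 = 27 - 29 = -2  ✔
(7) a3 = 27 > 25, so we need a2 ≤ 22; a2 = 21 ≤ 22  ✔
(8) a7 = 3, and 3 ≠ 2  ✔
(9) abs(12 - 21) = 9  ✔
(10) a5 * a2 = 12 * 21 = 252, not 253  ✘
(11) a2 = 21, a7 = 3; 21 ≥ 3  ✔
(12) a1 = 14, a8 = 29; 14 < 29 (want ≥)  ✘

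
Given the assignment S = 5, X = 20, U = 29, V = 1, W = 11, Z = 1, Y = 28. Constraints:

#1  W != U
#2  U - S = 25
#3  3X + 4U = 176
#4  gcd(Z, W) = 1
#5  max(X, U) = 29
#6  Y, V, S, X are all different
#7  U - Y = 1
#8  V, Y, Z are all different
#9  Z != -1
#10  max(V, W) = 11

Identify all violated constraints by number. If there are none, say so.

The assignment fails constraints 2 and 8.

#1 W = 11, U = 29; distinct — satisfied.
#2 U - S = 29 - 5 = 24, not 25 — violated.
#3 3X + 4U = 3(20) + 4(29) = 176 — satisfied.
#4 gcd(1, 11) = 1 — satisfied.
#5 max(20, 29) = 29 — satisfied.
#6 values 28, 1, 5, 20 are pairwise distinct — satisfied.
#7 U - Y = 29 - 28 = 1 — satisfied.
#8 V = Z = 1, not all different — violated.
#9 Z = 1, and 1 ≠ -1 — satisfied.
#10 max(1, 11) = 11 — satisfied.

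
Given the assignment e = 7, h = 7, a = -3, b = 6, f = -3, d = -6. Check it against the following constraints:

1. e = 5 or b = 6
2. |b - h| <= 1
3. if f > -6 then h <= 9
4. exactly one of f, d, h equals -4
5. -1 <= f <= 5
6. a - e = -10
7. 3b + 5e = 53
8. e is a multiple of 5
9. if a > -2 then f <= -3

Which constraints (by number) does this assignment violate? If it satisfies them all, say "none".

1. e = 7 ≠ 5, but b = 6 = 6 (second disjunct) — holds.
2. |6 - 7| = 1; 1 ≤ 1 — holds.
3. f = -3 > -6, so we need h ≤ 9; h = 7 ≤ 9 — holds.
4. f=-3, d=-6, h=7; 0 of them equal -4, not exactly one — fails.
5. f = -3 is outside [-1, 5] — fails.
6. a - e = -3 - 7 = -10 — holds.
7. 3b + 5e = 3(6) + 5(7) = 53 — holds.
8. 7 = 5*1 + 2, so 5 does not divide 7 — fails.
9. a = -3, not > -2; antecedent false, conditional vacuously true — holds.

Constraints 4, 5, and 8 are violated.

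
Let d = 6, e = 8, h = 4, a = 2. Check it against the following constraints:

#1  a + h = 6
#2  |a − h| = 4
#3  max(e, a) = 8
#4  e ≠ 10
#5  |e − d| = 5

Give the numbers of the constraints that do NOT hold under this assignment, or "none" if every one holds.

Constraints 2 and 5 do not hold.

#1 a + h = 2 + 4 = 6 — holds.
#2 |2 − 4| = 2, not 4 — fails.
#3 max(8, 2) = 8 — holds.
#4 e = 8, and 8 ≠ 10 — holds.
#5 |8 − 6| = 2, not 5 — fails.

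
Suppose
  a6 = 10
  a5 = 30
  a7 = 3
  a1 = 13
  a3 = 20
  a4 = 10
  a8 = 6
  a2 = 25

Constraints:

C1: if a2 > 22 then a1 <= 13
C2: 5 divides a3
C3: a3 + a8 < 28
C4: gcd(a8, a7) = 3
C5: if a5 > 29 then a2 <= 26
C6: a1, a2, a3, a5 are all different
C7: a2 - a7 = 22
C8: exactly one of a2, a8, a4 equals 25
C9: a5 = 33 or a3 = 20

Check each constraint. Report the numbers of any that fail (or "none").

C1: a2 = 25 > 22, so we need a1 ≤ 13; a1 = 13 ≤ 13 — OK.
C2: 20 / 5 = 4, so 5 divides 20 — OK.
C3: a3 + a8 = 20 + 6 = 26; 26 < 28 — OK.
C4: gcd(6, 3) = 3 — OK.
C5: a5 = 30 > 29, so we need a2 ≤ 26; a2 = 25 ≤ 26 — OK.
C6: values 13, 25, 20, 30 are pairwise distinct — OK.
C7: a2 - a7 = 25 - 3 = 22 — OK.
C8: a2=25, a8=6, a4=10; 1 of them equals 25 — OK.
C9: a5 = 30 ≠ 33, but a3 = 20 = 20 (second disjunct) — OK.

All constraints are satisfied.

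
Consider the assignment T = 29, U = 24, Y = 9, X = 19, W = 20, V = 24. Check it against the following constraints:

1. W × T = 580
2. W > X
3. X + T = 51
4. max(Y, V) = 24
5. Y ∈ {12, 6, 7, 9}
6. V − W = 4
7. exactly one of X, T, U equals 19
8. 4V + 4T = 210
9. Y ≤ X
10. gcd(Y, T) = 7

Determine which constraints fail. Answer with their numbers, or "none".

1. W × T = 20 × 29 = 580  ✔
2. W = 20, X = 19; 20 > 19  ✔
3. X + T = 19 + 29 = 48, not 51  ✘
4. max(9, 24) = 24  ✔
5. Y = 9 is in {12, 6, 7, 9}  ✔
6. V − W = 24 − 20 = 4  ✔
7. X=19, T=29, U=24; 1 of them equals 19  ✔
8. 4V + 4T = 4(24) + 4(29) = 212, not 210  ✘
9. Y = 9, X = 19; 9 ≤ 19  ✔
10. gcd(9, 29) = 1, not 7  ✘

Constraints 3, 8, and 10 are violated.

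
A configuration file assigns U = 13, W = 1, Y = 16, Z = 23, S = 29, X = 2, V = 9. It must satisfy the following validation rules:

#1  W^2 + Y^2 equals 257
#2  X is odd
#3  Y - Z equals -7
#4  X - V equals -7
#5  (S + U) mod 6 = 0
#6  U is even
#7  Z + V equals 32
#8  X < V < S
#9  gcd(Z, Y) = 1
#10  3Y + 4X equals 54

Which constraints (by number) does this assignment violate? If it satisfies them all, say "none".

#1 W^2 + Y^2 = 1^2 + 16^2 = 1 + 256 = 257  OK
#2 X = 2 is even  FAIL
#3 Y - Z = 16 - 23 = -7  OK
#4 X - V = 2 - 9 = -7  OK
#5 S + U = 42; 42 mod 6 = 0  OK
#6 U = 13 is odd  FAIL
#7 Z + V = 23 + 9 = 32  OK
#8 values 2 < 9 < 29  OK
#9 gcd(23, 16) = 1  OK
#10 3Y + 4X = 3(16) + 4(2) = 56, not 54  FAIL

Constraints 2, 6, 10 do not hold.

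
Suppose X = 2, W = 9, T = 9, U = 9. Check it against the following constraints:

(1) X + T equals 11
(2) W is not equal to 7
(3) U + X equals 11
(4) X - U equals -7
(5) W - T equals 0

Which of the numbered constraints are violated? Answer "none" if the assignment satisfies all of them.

(1) X + T = 2 + 9 = 11  ✔
(2) W = 9, and 9 ≠ 7  ✔
(3) U + X = 9 + 2 = 11  ✔
(4) X - U = 2 - 9 = -7  ✔
(5) W - T = 9 - 9 = 0  ✔

Yes — all constraints hold.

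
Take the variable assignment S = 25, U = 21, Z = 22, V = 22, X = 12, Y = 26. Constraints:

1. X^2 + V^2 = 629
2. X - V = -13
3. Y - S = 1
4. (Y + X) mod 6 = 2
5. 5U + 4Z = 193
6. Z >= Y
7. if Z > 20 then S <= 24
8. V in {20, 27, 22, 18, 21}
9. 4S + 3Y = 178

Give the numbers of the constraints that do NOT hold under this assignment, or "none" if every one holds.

1. X^2 + V^2 = 12^2 + 22^2 = 144 + 484 = 628, not 629  false
2. X - V = 12 - 22 = -10, not -13  false
3. Y - S = 26 - 25 = 1  true
4. Y + X = 38; 38 mod 6 = 2  true
5. 5U + 4Z = 5(21) + 4(22) = 193  true
6. Z = 22, Y = 26; 22 < 26 (want ≥)  false
7. Z = 22 > 20, so we need S ≤ 24; but S = 25 > 24  false
8. V = 22 is in {20, 27, 22, 18, 21}  true
9. 4S + 3Y = 4(25) + 3(26) = 178  true

Violated: 1, 2, 6, and 7.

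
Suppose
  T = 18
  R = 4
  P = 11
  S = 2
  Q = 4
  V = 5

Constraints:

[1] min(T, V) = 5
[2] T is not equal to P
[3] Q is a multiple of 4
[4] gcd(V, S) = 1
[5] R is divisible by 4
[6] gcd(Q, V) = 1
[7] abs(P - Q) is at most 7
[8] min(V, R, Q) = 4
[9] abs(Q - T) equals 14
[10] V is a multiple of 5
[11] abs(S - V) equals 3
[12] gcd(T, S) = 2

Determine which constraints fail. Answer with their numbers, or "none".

Yes — all constraints hold.

[1] min(18, 5) = 5 — OK.
[2] T = 18, P = 11; distinct — OK.
[3] 4 / 4 = 1, so 4 divides 4 — OK.
[4] gcd(5, 2) = 1 — OK.
[5] 4 / 4 = 1, so 4 divides 4 — OK.
[6] gcd(4, 5) = 1 — OK.
[7] abs(11 - 4) = 7; 7 ≤ 7 — OK.
[8] min(5, 4, 4) = 4 — OK.
[9] abs(4 - 18) = 14 — OK.
[10] 5 / 5 = 1, so 5 divides 5 — OK.
[11] abs(2 - 5) = 3 — OK.
[12] gcd(18, 2) = 2 — OK.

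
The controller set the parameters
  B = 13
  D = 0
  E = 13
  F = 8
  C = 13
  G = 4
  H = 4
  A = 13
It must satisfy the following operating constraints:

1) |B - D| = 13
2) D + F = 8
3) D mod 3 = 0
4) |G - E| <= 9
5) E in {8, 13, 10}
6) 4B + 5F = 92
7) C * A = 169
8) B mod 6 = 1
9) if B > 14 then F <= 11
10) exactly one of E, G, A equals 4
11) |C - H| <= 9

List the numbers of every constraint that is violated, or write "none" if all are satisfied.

1) |13 - 0| = 13  holds
2) D + F = 0 + 8 = 8  holds
3) 0 mod 3 = 0  holds
4) |4 - 13| = 9; 9 ≤ 9  holds
5) E = 13 is in {8, 13, 10}  holds
6) 4B + 5F = 4(13) + 5(8) = 92  holds
7) C * A = 13 * 13 = 169  holds
8) 13 mod 6 = 1  holds
9) B = 13, not > 14; antecedent false, conditional vacuously true  holds
10) E=13, G=4, A=13; 1 of them equals 4  holds
11) |13 - 4| = 9; 9 ≤ 9  holds

No violations.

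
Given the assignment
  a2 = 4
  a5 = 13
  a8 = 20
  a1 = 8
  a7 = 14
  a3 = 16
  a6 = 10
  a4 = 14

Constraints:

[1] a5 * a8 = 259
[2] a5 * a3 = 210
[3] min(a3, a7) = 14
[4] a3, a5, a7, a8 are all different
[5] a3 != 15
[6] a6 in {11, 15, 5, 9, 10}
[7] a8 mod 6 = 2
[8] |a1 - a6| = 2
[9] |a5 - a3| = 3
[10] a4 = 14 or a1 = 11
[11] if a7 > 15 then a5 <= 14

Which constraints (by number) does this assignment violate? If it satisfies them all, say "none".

[1] a5 * a8 = 13 * 20 = 260, not 259  ✘
[2] a5 * a3 = 13 * 16 = 208, not 210  ✘
[3] min(16, 14) = 14  ✔
[4] values 16, 13, 14, 20 are pairwise distinct  ✔
[5] a3 = 16, and 16 ≠ 15  ✔
[6] a6 = 10 is in {11, 15, 5, 9, 10}  ✔
[7] 20 mod 6 = 2  ✔
[8] |8 - 10| = 2  ✔
[9] |13 - 16| = 3  ✔
[10] a4 = 14 = 14 (first disjunct)  ✔
[11] a7 = 14, not > 15; antecedent false, conditional vacuously true  ✔

No — constraints 1, 2 are not satisfied.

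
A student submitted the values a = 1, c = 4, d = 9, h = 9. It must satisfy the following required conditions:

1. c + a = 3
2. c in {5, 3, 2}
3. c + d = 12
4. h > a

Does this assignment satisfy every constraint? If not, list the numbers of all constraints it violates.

1. c + a = 4 + 1 = 5, not 3  false
2. c = 4 is not in {5, 3, 2}  false
3. c + d = 4 + 9 = 13, not 12  false
4. h = 9, a = 1; 9 > 1  true

Constraints 1, 2, and 3 do not hold.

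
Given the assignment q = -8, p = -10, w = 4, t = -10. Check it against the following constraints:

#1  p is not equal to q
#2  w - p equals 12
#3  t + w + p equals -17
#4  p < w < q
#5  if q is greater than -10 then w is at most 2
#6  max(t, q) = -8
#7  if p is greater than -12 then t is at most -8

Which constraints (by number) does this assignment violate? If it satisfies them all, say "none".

#1 p = -10, q = -8; distinct  ✔
#2 w - p = 4 - (-10) = 14, not 12  ✘
#3 t + w + p = -10 + 4 + (-10) = -16, not -17  ✘
#4 values -10, 4, -8; w = 4 is not < q = -8  ✘
#5 q = -8 > -10, so we need w ≤ 2; but w = 4 > 2  ✘
#6 max(-10, -8) = -8  ✔
#7 p = -10 > -12, so we need t ≤ -8; t = -10 ≤ -8  ✔

The assignment fails constraints 2, 3, 4, and 5.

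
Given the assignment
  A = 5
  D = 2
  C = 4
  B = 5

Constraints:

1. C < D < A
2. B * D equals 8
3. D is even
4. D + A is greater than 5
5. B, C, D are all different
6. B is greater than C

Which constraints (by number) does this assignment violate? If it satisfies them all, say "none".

1. values 4, 2, 5; C = 4 is not < D = 2 — violated.
2. B * D = 5 * 2 = 10, not 8 — violated.
3. D = 2 is even — satisfied.
4. D + A = 2 + 5 = 7; 7 > 5 — satisfied.
5. values 5, 4, 2 are pairwise distinct — satisfied.
6. B = 5, C = 4; 5 > 4 — satisfied.

Violated: 1 and 2.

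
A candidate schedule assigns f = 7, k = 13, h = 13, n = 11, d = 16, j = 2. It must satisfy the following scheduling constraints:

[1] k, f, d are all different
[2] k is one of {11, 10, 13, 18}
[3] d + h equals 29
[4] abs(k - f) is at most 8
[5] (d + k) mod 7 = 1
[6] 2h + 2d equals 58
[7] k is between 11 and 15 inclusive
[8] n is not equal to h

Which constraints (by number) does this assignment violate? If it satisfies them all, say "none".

[1] values 13, 7, 16 are pairwise distinct  true
[2] k = 13 is in {11, 10, 13, 18}  true
[3] d + h = 16 + 13 = 29  true
[4] abs(13 - 7) = 6; 6 ≤ 8  true
[5] d + k = 29; 29 mod 7 = 1  true
[6] 2h + 2d = 2(13) + 2(16) = 58  true
[7] k = 13 lies in [11, 15]  true
[8] n = 11, h = 13; distinct  true

None — every constraint holds.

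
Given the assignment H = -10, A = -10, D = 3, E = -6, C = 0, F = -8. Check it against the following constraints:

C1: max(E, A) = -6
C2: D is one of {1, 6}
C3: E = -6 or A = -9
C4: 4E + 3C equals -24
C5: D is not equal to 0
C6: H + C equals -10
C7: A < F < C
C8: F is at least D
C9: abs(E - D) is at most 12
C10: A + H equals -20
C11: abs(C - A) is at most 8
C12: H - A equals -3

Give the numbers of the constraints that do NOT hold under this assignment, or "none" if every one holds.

No — constraints 2, 8, 11, 12 are not satisfied.

C1: max(-6, -10) = -6  holds
C2: D = 3 is not in {1, 6}  fails
C3: E = -6 = -6 (first disjunct)  holds
C4: 4E + 3C = 4(-6) + 3(0) = -24  holds
C5: D = 3, and 3 ≠ 0  holds
C6: H + C = -10 + 0 = -10  holds
C7: values -10 < -8 < 0  holds
C8: F = -8, D = 3; -8 < 3 (want ≥)  fails
C9: abs(-6 - 3) = 9; 9 ≤ 12  holds
C10: A + H = -10 + (-10) = -20  holds
C11: abs(0 - (-10)) = 10; 10 > 8, exceeds bound 8  fails
C12: H - A = -10 - (-10) = 0, not -3  fails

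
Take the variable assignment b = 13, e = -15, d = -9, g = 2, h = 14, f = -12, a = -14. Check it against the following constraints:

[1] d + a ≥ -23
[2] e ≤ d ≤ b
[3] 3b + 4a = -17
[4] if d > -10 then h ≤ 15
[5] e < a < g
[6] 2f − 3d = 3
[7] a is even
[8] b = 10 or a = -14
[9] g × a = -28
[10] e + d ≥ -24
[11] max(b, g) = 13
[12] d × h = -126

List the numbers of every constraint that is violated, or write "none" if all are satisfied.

All constraints are satisfied.

[1] d + a = -9 + (-14) = -23; -23 ≥ -23 — holds.
[2] values -15 ≤ -9 ≤ 13 — holds.
[3] 3b + 4a = 3(13) + 4(-14) = -17 — holds.
[4] d = -9 > -10, so we need h ≤ 15; h = 14 ≤ 15 — holds.
[5] values -15 < -14 < 2 — holds.
[6] 2f − 3d = 2(-12) − 3(-9) = 3 — holds.
[7] a = -14 is even — holds.
[8] b = 13 ≠ 10, but a = -14 = -14 (second disjunct) — holds.
[9] g × a = 2 × (-14) = -28 — holds.
[10] e + d = -15 + (-9) = -24; -24 ≥ -24 — holds.
[11] max(13, 2) = 13 — holds.
[12] d × h = -9 × 14 = -126 — holds.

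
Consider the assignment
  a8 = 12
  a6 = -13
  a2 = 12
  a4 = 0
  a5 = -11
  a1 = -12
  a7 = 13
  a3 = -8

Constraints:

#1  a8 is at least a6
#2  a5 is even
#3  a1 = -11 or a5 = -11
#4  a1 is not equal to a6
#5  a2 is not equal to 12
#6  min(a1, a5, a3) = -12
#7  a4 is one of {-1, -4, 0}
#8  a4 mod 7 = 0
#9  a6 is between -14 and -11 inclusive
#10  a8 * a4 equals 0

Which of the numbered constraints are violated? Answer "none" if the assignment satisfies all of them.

Constraints 2, 5 do not hold.

#1 a8 = 12, a6 = -13; 12 ≥ -13 — OK.
#2 a5 = -11 is odd — violated.
#3 a1 = -12 ≠ -11, but a5 = -11 = -11 (second disjunct) — OK.
#4 a1 = -12, a6 = -13; distinct — OK.
#5 a2 = 12, but 12 is required to differ — violated.
#6 min(-12, -11, -8) = -12 — OK.
#7 a4 = 0 is in {-1, -4, 0} — OK.
#8 0 mod 7 = 0 — OK.
#9 a6 = -13 lies in [-14, -11] — OK.
#10 a8 * a4 = 12 * 0 = 0 — OK.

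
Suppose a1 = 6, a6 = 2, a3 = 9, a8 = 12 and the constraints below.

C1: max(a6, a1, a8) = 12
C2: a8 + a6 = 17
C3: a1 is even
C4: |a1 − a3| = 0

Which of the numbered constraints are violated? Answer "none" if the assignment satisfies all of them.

C1: max(2, 6, 12) = 12  true
C2: a8 + a6 = 12 + 2 = 14, not 17  false
C3: a1 = 6 is even  true
C4: |6 − 9| = 3, not 0  false

No — constraints 2, 4 are not satisfied.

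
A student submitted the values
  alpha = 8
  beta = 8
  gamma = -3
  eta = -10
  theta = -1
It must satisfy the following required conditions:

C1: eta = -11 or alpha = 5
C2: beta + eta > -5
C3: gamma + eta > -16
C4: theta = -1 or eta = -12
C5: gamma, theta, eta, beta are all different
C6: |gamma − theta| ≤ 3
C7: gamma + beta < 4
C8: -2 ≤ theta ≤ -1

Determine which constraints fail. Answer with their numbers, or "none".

No — constraints 1 and 7 are not satisfied.

C1: eta = -10 ≠ -11 and alpha = 8 ≠ 5; both disjuncts false  ✗
C2: beta + eta = 8 + (-10) = -2; -2 > -5  ✓
C3: gamma + eta = -3 + (-10) = -13; -13 > -16  ✓
C4: theta = -1 = -1 (first disjunct)  ✓
C5: values -3, -1, -10, 8 are pairwise distinct  ✓
C6: |-3 − (-1)| = 2; 2 ≤ 3  ✓
C7: gamma + beta = -3 + 8 = 5; 5 ≥ 4, bound 4 not met  ✗
C8: theta = -1 lies in [-2, -1]  ✓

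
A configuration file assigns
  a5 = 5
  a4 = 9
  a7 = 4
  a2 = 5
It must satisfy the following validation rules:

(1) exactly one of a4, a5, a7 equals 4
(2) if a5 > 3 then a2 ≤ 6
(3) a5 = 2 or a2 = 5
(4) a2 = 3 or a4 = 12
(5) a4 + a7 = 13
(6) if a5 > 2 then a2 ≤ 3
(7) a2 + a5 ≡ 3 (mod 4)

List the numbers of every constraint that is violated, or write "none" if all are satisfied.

(1) a4=9, a5=5, a7=4; 1 of them equals 4  ✔
(2) a5 = 5 > 3, so we need a2 ≤ 6; a2 = 5 ≤ 6  ✔
(3) a5 = 5 ≠ 2, but a2 = 5 = 5 (second disjunct)  ✔
(4) a2 = 5 ≠ 3 and a4 = 9 ≠ 12; both disjuncts false  ✘
(5) a4 + a7 = 9 + 4 = 13  ✔
(6) a5 = 5 > 2, so we need a2 ≤ 3; but a2 = 5 > 3  ✘
(7) a2 + a5 = 10; 10 mod 4 = 2, not 3  ✘

Violated: 4, 6, and 7.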